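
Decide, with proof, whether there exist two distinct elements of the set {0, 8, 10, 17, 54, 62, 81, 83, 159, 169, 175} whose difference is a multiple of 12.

Two integers differ by a multiple of 12 exactly when they have the same residue mod 12. The residues are 0↦0, 8↦8, 10↦10, 17↦5, 54↦6, 62↦2, 81↦9, 83↦11, 159↦3, 169↦1, 175↦7.
These 11 residues are pairwise different, hence no difference of two elements is divisible by 12.

No such pair exists.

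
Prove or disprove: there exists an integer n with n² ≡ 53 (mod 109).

109 is prime, so by Euler's criterion 53 is a square mod 109 iff 53^((109−1)/2) = 53^54 ≡ 1 (mod 109).
Squaring successively (mod 109): 53^2 = 2809 ≡ 84; 53^4 ≡ 84² = 7056 ≡ 80; 53^8 ≡ 80² = 6400 ≡ 78; 53^16 ≡ 78² = 6084 ≡ 89; 53^32 ≡ 89² = 7921 ≡ 73.
Since 54 = 32 + 16 + 4 + 2, 53^54 ≡ 73 · 89 · 80 · 84; multiplying out mod 109: 73·89 = 6497 ≡ 66, then 66·80 = 5280 ≡ 48, then 48·84 = 4032 ≡ 108. Thus 53^54 ≡ 108 ≡ −1 (mod 109).
By Euler's criterion 53 is a quadratic non-residue mod 109: no n satisfies n² ≡ 53 (mod 109).

There is no such integer.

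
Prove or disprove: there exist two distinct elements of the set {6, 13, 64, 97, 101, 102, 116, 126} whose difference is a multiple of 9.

Two integers differ by a multiple of 9 exactly when they have the same residue mod 9. The residues are 6↦6, 13↦4, 64↦1, 97↦7, 101↦2, 102↦3, 116↦8, 126↦0.
These 8 residues are pairwise different, hence no difference of two elements is divisible by 9.

No such pair exists.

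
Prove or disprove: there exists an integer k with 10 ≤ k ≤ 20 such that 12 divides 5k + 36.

k = 12

Try k = 12: 5·12 + 36 = 96 = 8·12, which is divisible by 12.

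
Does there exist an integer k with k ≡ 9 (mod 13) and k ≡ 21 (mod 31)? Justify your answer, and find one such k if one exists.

k = 269

Since 13 and 31 share no common factor, CRT says the pair of congruences has a solution (unique mod 403).
Write k = 9 + 13t and require 9 + 13t ≡ 21 (mod 31), i.e. 13t ≡ 12 (mod 31).
Note 13·12 = 156 ≡ 1 (mod 31) (as 156 − 1 = 5·31), so 13⁻¹ ≡ 12.
Therefore t ≡ 12·12 = 144 ≡ 20 (mod 31).
With t = 20: k = 9 + 13·20 = 269.
Check: 269 mod 13 = 9, 269 mod 31 = 21. ✓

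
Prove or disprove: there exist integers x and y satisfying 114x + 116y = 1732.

Every value of 114x + 116y is a multiple of gcd(114, 116) = 2; since 2 ∣ 1732, solutions exist.
Dividing through by 2 reduces the equation to 57x + 58y = 866.
Euclidean algorithm: 58 = 1·57 + 1, 57 = 57·1 + 0.
Unwinding: 1 = 58 − 1·57, i.e. 57·(-1) + 58·1 = 1.
Multiplying through by 866: x = (-1)·866 = -866, y = 1·866 = 866 is a solution.
The general solution is x = -866 + 58k, y = 866 − 57k; taking k = 15 gives the smaller pair x = 4, y = 11.
Check: 114·4 + 116·11 = 456 + 1276 = 1732. ✓

x = 4, y = 11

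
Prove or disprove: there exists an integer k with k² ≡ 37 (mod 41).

k = 23 works: 23² = 529, and 529 − 37 = 492 = 12·41.

k = 23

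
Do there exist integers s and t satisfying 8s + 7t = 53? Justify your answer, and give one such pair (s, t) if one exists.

s = 4, t = 3

8 and 7 are coprime, so 8s + 7t ranges over all of ℤ.
Euclidean algorithm: 8 = 1·7 + 1, 7 = 7·1 + 0.
Back-substituting, 1 = 8 − 1·7; that is, 8·1 + 7·(-1) = 1.
Scaling by 53 gives the particular solution (s, t) = (53, -53).
Subtracting 7·7 from s and adding 7·8 to t gives the tidier solution (4, 3).
Indeed 8·4 + 7·3 = 32 + 21 = 53.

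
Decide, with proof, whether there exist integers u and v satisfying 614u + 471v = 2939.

u = 205, v = -261

614 and 471 are coprime, so 614u + 471v ranges over all of ℤ.
Euclidean algorithm: 614 = 1·471 + 143, 471 = 3·143 + 42, 143 = 3·42 + 17, 42 = 2·17 + 8, 17 = 2·8 + 1, 8 = 8·1 + 0.
Unwinding: 1 = 17 − 2·8 = 17 − 2·(42 − 2·17) = −2·42 + 5·17 = −2·42 + 5·(143 − 3·42) = 5·143 − 17·42 = 5·143 − 17·(471 − 3·143) = −17·471 + 56·143 = −17·471 + 56·(614 − 1·471) = 56·614 − 73·471, i.e. 614·56 + 471·(-73) = 1.
Times 2939: 614·164584 + 471·(-214547) = 2939, so (164584, -214547) solves it.
The general solution is u = 164584 + 471k, v = -214547 − 614k; taking k = -349 gives the smaller pair u = 205, v = -261.
Indeed 614·205 + 471·(-261) = 125870 − 122931 = 2939.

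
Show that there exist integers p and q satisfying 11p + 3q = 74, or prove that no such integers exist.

Since gcd(11, 3) = 1, every integer is an integer combination of 11 and 3.
Euclidean algorithm: 11 = 3·3 + 2, 3 = 1·2 + 1, 2 = 2·1 + 0.
Unwinding: 1 = 3 − 1·2 = 3 − (11 − 3·3) = −11 + 4·3, i.e. 11·(-1) + 3·4 = 1.
Scaling by 74 gives the particular solution (p, q) = (-74, 296).
The general solution is p = -74 + 3k, q = 296 − 11k; taking k = 25 gives the smaller pair p = 1, q = 21.
Indeed 11·1 + 3·21 = 11 + 63 = 74.

p = 1, q = 21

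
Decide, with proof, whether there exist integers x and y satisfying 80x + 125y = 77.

gcd(80, 125) = 5, so every integer of the form 80x + 125y is a multiple of 5.
But 77 = 5·15 + 2, so 5 ∤ 77.
So the equation is unsolvable over ℤ.

No such integers exist.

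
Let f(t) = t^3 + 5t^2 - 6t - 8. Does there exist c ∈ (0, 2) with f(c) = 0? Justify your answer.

f(0) = -8 and f(2) = 8, which have opposite signs.
As a polynomial, f is continuous on every closed interval.
The Intermediate Value Theorem then guarantees some c ∈ (0, 2) with f(c) = 0.

Such a root exists.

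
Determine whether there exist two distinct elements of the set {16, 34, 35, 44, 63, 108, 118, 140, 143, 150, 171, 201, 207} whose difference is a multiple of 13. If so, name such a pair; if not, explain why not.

Reduce each element modulo 13: 16↦3, 34↦8, 35↦9, 44↦5, 63↦11, 108↦4, 118↦1, 140↦10, 143↦0, 150↦7, 171↦2, 201↦6, 207↦12.
All 13 residues are distinct, so no two elements differ by a multiple of 13.

There is no such pair.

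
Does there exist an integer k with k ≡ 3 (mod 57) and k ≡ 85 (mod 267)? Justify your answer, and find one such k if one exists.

gcd(57, 267) = 3. If k ≡ 3 (mod 57) and k ≡ 85 (mod 267), then k ≡ 3 (mod 3) and k ≡ 85 (mod 3).
However 3 ≡ 0 and 85 ≡ 1 (mod 3), and 0 ≠ 1.
So no integer satisfies both congruences.

No such integer exists.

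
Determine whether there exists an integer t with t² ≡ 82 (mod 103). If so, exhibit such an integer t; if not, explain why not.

t = 59 works: 59² = 3481, and 3481 − 82 = 3399 = 33·103.

t = 59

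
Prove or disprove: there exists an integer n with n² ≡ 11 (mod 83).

n = 29

n = 29 works: 29² = 841, and 841 − 11 = 830 = 10·83.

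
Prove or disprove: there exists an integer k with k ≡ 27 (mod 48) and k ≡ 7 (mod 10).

k = 27

gcd(48, 10) = 2. A simultaneous solution exists iff 27 ≡ 7 (mod 2); here 27 mod 2 = 1 = 7 mod 2, so it does.
In fact k = 27 itself already satisfies 27 mod 10 = 7.
Verify: 27 = 0·48 + 27 and 27 = 2·10 + 7. ✓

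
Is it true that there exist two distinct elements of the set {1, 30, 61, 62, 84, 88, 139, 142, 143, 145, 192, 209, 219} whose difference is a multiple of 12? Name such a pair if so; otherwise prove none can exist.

1 mod 12 = 1 and 61 mod 12 = 1, so 61 − 1 = 60 = 5·12.

Yes: 1 and 61.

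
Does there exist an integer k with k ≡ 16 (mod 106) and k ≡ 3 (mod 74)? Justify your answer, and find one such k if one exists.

There is no such integer.

gcd(106, 74) = 2. If k ≡ 16 (mod 106) and k ≡ 3 (mod 74), then k ≡ 16 (mod 2) and k ≡ 3 (mod 2).
But 16 mod 2 = 0 while 3 mod 2 = 1, a contradiction.
Therefore no such k exists.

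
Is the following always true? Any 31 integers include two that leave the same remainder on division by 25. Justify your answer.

Yes.

Each integer lies in one of the 25 residue classes modulo 25.
Since 31 > 25, two of the 31 integers must share a residue class by the pigeonhole principle; call them a and b.
So a and b have equal remainders mod 25, which is exactly what was to be shown.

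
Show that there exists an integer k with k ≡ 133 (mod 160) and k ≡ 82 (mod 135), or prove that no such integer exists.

Both moduli are multiples of 5 = gcd(160, 135), so any solution would satisfy k ≡ 133 and k ≡ 82 modulo 5 simultaneously.
But 133 mod 5 = 3 while 82 mod 5 = 2, a contradiction.
So no integer satisfies both congruences.

There is no such integer.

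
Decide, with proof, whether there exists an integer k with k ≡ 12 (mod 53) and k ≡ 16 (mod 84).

Since 53 and 84 share no common factor, CRT says the pair of congruences has a solution (unique mod 4452).
Write k = 12 + 53t and require 12 + 53t ≡ 16 (mod 84), i.e. 53t ≡ 4 (mod 84).
Since 53·65 = 3445 = 41·84 + 1, the inverse of 53 mod 84 is 65.
Multiplying by 65: t ≡ 65·4 = 260 ≡ 8 (mod 84).
With t = 8: k = 12 + 53·8 = 436.
Verify: 436 = 8·53 + 12 and 436 = 5·84 + 16. ✓

k = 436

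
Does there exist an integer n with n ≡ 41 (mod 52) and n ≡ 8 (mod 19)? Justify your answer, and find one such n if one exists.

gcd(52, 19) = 1, so the Chinese Remainder Theorem guarantees exactly one residue class mod 988 satisfying both.
Write n = 41 + 52t and require 41 + 52t ≡ 8 (mod 19), i.e. 52t ≡ 5 (mod 19).
52 ≡ 14 (mod 19), so this reads 14t ≡ 5 (mod 19). Note 14·15 = 210 ≡ 1 (mod 19) (as 210 − 1 = 11·19), so 14⁻¹ ≡ 15.
Multiplying by 15: t ≡ 15·5 = 75 ≡ 18 (mod 19).
With t = 18: n = 41 + 52·18 = 977.
Indeed 977 ≡ 41 (mod 52) and 977 ≡ 8 (mod 19).

n = 977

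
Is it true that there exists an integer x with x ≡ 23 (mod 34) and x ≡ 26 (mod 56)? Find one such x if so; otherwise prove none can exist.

gcd(34, 56) = 2. If x ≡ 23 (mod 34) and x ≡ 26 (mod 56), then x ≡ 23 (mod 2) and x ≡ 26 (mod 2).
These are incompatible: 23 − 26 = -3 is not divisible by 2.
Therefore no such x exists.

No such integer exists.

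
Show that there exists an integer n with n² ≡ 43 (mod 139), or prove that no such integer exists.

139 is prime, so by Euler's criterion 43 is a square mod 139 iff 43^((139−1)/2) = 43^69 ≡ 1 (mod 139).
Squaring successively (mod 139): 43^2 = 1849 ≡ 42; 43^4 ≡ 42² = 1764 ≡ 96; 43^8 ≡ 96² = 9216 ≡ 42; 43^16 ≡ 42² = 1764 ≡ 96; 43^32 ≡ 96² = 9216 ≡ 42; 43^64 ≡ 42² = 1764 ≡ 96.
Since 69 = 64 + 4 + 1, 43^69 ≡ 96 · 96 · 43; multiplying out mod 139: 96·96 = 9216 ≡ 42, then 42·43 = 1806 ≡ 138. Thus 43^69 ≡ 138 ≡ −1 (mod 139).
By Euler's criterion 43 is a quadratic non-residue mod 139: no n satisfies n² ≡ 43 (mod 139).

There is no such integer.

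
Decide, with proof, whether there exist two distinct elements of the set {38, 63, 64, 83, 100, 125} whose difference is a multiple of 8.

There is no such pair.

Reduce each element modulo 8: 38↦6, 63↦7, 64↦0, 83↦3, 100↦4, 125↦5.
All 6 residues are distinct, so no two elements differ by a multiple of 8.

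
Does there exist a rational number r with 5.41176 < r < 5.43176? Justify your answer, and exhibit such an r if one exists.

r = 38/7

Look for a denominator N such that an integer falls strictly between N·5.41176 and N·5.43176. N = 7 works: 7·5.41176 = 37.88232 < 38 < 38.02232 = 7·5.43176.
Dividing back, 5.41176 < 38/7 < 5.43176, and 38/7 is rational.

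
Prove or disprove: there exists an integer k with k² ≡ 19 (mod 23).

No, no such integer exists.

23 is prime, so by Euler's criterion 19 is a square mod 23 iff 19^((23−1)/2) = 19^11 ≡ 1 (mod 23).
Repeated squaring mod 23: 19^2 = 361 ≡ 16; 19^4 ≡ 16² = 256 ≡ 3; 19^8 ≡ 3² = 9 ≡ 9.
Since 11 = 8 + 2 + 1, 19^11 ≡ 9 · 16 · 19; multiplying out mod 23: 9·16 = 144 ≡ 6, then 6·19 = 114 ≡ 22. Thus 19^11 ≡ 22 ≡ −1 (mod 23).
The value −1 means 19 is a non-residue modulo 23, so k² ≡ 19 (mod 23) is impossible.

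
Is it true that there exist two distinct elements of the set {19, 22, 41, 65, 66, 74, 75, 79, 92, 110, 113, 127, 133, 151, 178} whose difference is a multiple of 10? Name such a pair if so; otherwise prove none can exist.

The pair (19, 79) works.

Reduce each element mod 10: 19↦9, 22↦2, 41↦1, 65↦5, 66↦6, 74↦4, 75↦5, 79↦9, 92↦2, 110↦0, 113↦3, 127↦7, 133↦3, 151↦1, 178↦8. The residue 9 repeats (at 19 and 79), and 79 − 19 = 60 = 6·10.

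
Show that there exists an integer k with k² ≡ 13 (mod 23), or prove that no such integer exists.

Take k = 17. Then 17² = 289 = 12·23 + 13, so 17² ≡ 13 (mod 23).

k = 17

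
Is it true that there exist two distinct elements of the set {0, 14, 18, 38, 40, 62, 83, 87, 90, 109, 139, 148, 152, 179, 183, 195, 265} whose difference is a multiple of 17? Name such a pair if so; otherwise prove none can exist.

Two integers differ by a multiple of 17 exactly when they have the same residue mod 17. The residues are 0↦0, 14↦14, 18↦1, 38↦4, 40↦6, 62↦11, 83↦15, 87↦2, 90↦5, 109↦7, 139↦3, 148↦12, 152↦16, 179↦9, 183↦13, 195↦8, 265↦10.
These 17 residues are pairwise different, hence no difference of two elements is divisible by 17.

There is no such pair.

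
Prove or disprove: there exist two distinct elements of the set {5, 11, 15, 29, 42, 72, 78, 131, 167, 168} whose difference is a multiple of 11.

There is no such pair.

Residues mod 11: 5↦5, 11↦0, 15↦4, 29↦7, 42↦9, 72↦6, 78↦1, 131↦10, 167↦2, 168↦3.
No residue repeats among the 10 elements, so no pair has difference ≡ 0 (mod 11).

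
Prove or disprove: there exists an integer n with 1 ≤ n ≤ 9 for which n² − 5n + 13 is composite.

n = 1

At n = 1: 1² − 5·1 + 13 = 9 = 3·3, which is composite.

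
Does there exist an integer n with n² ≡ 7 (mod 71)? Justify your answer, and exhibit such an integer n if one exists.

No, no such integer exists.

71 is prime, so by Euler's criterion 7 is a square mod 71 iff 7^((71−1)/2) = 7^35 ≡ 1 (mod 71).
Repeated squaring mod 71: 7^2 = 49 ≡ 49; 7^4 ≡ 49² = 2401 ≡ 58; 7^8 ≡ 58² = 3364 ≡ 27; 7^16 ≡ 27² = 729 ≡ 19; 7^32 ≡ 19² = 361 ≡ 6.
Since 35 = 32 + 2 + 1, 7^35 ≡ 6 · 49 · 7; multiplying out mod 71: 6·49 = 294 ≡ 10, then 10·7 = 70 ≡ 70. Thus 7^35 ≡ 70 ≡ −1 (mod 71).
By Euler's criterion 7 is a quadratic non-residue mod 71: no n satisfies n² ≡ 7 (mod 71).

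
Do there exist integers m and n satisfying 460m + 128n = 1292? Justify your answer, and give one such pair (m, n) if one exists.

m = 17, n = -51

Since gcd(460, 128) = 4 and 1292 = 4·323, Bézout's identity guarantees a solution.
Dividing through by 4 reduces the equation to 115m + 32n = 323.
Run the Euclidean algorithm on 115 and 32: 115 = 3·32 + 19, 32 = 1·19 + 13, 19 = 1·13 + 6, 13 = 2·6 + 1, 6 = 6·1 + 0.
Working back up the chain: 1 = 13 − 2·6 = 13 − 2·(19 − 1·13) = −2·19 + 3·13 = −2·19 + 3·(32 − 1·19) = 3·32 − 5·19 = 3·32 − 5·(115 − 3·32) = −5·115 + 18·32. So 115·(-5) + 32·18 = 1.
Times 323: 115·(-1615) + 32·5814 = 323, so (-1615, 5814) solves it.
The general solution is m = -1615 + 32k, n = 5814 − 115k; taking k = 51 gives the smaller pair m = 17, n = -51.
Check: 460·17 + 128·(-51) = 7820 − 6528 = 1292. ✓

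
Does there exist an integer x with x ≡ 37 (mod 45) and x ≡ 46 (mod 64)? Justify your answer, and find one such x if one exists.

The moduli 45 and 64 are coprime, so by the Chinese Remainder Theorem a unique solution modulo 2880 exists.
Write x = 37 + 45t and require 37 + 45t ≡ 46 (mod 64), i.e. 45t ≡ 9 (mod 64).
To invert 45 modulo 64: 64 = 1·45 + 19, 45 = 2·19 + 7, 19 = 2·7 + 5, 7 = 1·5 + 2, 5 = 2·2 + 1, 2 = 2·1 + 0, and unwinding, 1 = 5 − 2·2 = 5 − 2·(7 − 1·5) = −2·7 + 3·5 = −2·7 + 3·(19 − 2·7) = 3·19 − 8·7 = 3·19 − 8·(45 − 2·19) = −8·45 + 19·19 = −8·45 + 19·(64 − 1·45) = 19·64 − 27·45. Thus 45⁻¹ ≡ -27 ≡ 37 (mod 64).
Therefore t ≡ 37·9 = 333 ≡ 13 (mod 64).
With t = 13: x = 37 + 45·13 = 622.
Check: 622 mod 45 = 37, 622 mod 64 = 46. ✓

x = 622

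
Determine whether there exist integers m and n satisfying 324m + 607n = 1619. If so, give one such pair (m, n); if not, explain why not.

Since gcd(324, 607) = 1, every integer is an integer combination of 324 and 607.
Dividing repeatedly: 607 = 1·324 + 283, 324 = 1·283 + 41, 283 = 6·41 + 37, 41 = 1·37 + 4, 37 = 9·4 + 1, 4 = 4·1 + 0.
Back-substituting, 1 = 37 − 9·4 = 37 − 9·(41 − 1·37) = −9·41 + 10·37 = −9·41 + 10·(283 − 6·41) = 10·283 − 69·41 = 10·283 − 69·(324 − 1·283) = −69·324 + 79·283 = −69·324 + 79·(607 − 1·324) = 79·607 − 148·324; that is, 324·(-148) + 607·79 = 1.
Multiplying through by 1619: m = (-148)·1619 = -239612, n = 79·1619 = 127901 is a solution.
Adding 395·607 to m and subtracting 395·324 from n gives the tidier solution (153, -79).
Check: 324·153 + 607·(-79) = 49572 − 47953 = 1619. ✓

m = 153, n = -79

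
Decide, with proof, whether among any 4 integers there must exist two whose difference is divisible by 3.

Each integer lies in one of the 3 residue classes modulo 3.
Placing 4 integers into 3 classes, some class receives at least two — say a and b.
Their difference a − b is then a multiple of 3.

Yes, this is always true.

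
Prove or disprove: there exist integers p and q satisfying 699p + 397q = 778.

699 and 397 are coprime, so 699p + 397q ranges over all of ℤ.
Euclidean algorithm: 699 = 1·397 + 302, 397 = 1·302 + 95, 302 = 3·95 + 17, 95 = 5·17 + 10, 17 = 1·10 + 7, 10 = 1·7 + 3, 7 = 2·3 + 1, 3 = 3·1 + 0.
Unwinding: 1 = 7 − 2·3 = 7 − 2·(10 − 1·7) = −2·10 + 3·7 = −2·10 + 3·(17 − 1·10) = 3·17 − 5·10 = 3·17 − 5·(95 − 5·17) = −5·95 + 28·17 = −5·95 + 28·(302 − 3·95) = 28·302 − 89·95 = 28·302 − 89·(397 − 1·302) = −89·397 + 117·302 = −89·397 + 117·(699 − 1·397) = 117·699 − 206·397, i.e. 699·117 + 397·(-206) = 1.
Scaling by 778 gives the particular solution (p, q) = (91026, -160268).
The general solution is p = 91026 + 397k, q = -160268 − 699k; taking k = -229 gives the smaller pair p = 113, q = -197.
Check: 699·113 + 397·(-197) = 78987 − 78209 = 778. ✓

p = 113, q = -197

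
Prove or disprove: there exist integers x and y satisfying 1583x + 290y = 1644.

x = 8, y = -38

1583 and 290 are coprime, so 1583x + 290y ranges over all of ℤ.
Euclidean algorithm: 1583 = 5·290 + 133, 290 = 2·133 + 24, 133 = 5·24 + 13, 24 = 1·13 + 11, 13 = 1·11 + 2, 11 = 5·2 + 1, 2 = 2·1 + 0.
Unwinding: 1 = 11 − 5·2 = 11 − 5·(13 − 1·11) = −5·13 + 6·11 = −5·13 + 6·(24 − 1·13) = 6·24 − 11·13 = 6·24 − 11·(133 − 5·24) = −11·133 + 61·24 = −11·133 + 61·(290 − 2·133) = 61·290 − 133·133 = 61·290 − 133·(1583 − 5·290) = −133·1583 + 726·290, i.e. 1583·(-133) + 290·726 = 1.
Times 1644: 1583·(-218652) + 290·1193544 = 1644, so (-218652, 1193544) solves it.
Shifting by a multiple of (290, −1583) keeps it a solution: x = -218652 + 754·290 = 8, y = 1193544 − 754·1583 = -38.
Check: 1583·8 + 290·(-38) = 12664 − 11020 = 1644. ✓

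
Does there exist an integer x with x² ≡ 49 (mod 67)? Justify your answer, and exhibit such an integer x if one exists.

x = 7

Take x = 7. Then 7² = 49, and since 0 ≤ 49 < 67 this is already reduced: 7² ≡ 49 (mod 67).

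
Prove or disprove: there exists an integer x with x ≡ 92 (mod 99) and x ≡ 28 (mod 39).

There is no such integer.

gcd(99, 39) = 3. If x ≡ 92 (mod 99) and x ≡ 28 (mod 39), then x ≡ 92 (mod 3) and x ≡ 28 (mod 3).
But 92 mod 3 = 2 while 28 mod 3 = 1, a contradiction.
So no integer satisfies both congruences.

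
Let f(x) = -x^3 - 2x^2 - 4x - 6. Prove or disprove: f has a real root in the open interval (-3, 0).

f(-3) = 15 and f(0) = -6, which have opposite signs.
As a polynomial, f is continuous on every closed interval.
By the Intermediate Value Theorem f must vanish at some point of (-3, 0).

Yes, f has a root in the interval.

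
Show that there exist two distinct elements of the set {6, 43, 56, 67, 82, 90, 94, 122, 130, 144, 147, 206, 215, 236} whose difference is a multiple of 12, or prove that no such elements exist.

Yes: 6 and 90.

6 mod 12 = 6 and 90 mod 12 = 6, so 90 − 6 = 84 = 7·12.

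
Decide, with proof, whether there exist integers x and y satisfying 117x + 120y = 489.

x = 37, y = -32

gcd(117, 120) = 3, and 3 divides 489, so integer solutions exist.
Dividing through by 3 reduces the equation to 39x + 40y = 163.
Run the Euclidean algorithm on 40 and 39: 40 = 1·39 + 1, 39 = 39·1 + 0.
Working back up the chain: 1 = 40 − 1·39. So 39·(-1) + 40·1 = 1.
Multiplying through by 163: x = (-1)·163 = -163, y = 1·163 = 163 is a solution.
Adding 5·40 to x and subtracting 5·39 from y gives the tidier solution (37, -32).
Indeed 117·37 + 120·(-32) = 4329 − 3840 = 489.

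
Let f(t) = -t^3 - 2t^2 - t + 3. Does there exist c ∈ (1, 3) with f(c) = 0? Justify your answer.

The endpoint values f(1) = -1 and f(3) = -45 are both negative. Claim: f(t) < 0 for every t in (1, 3).
Substitute t = 1 + u, where 0 < u < 2 on the interval. Expanding, f(1 + u) = -u^3 - 5u^2 - 8u - 1.
The nonzero coefficients here are all negative, so for u > 0 every term is negative (or zero), and the constant term -1 is strictly negative.
Therefore f(t) < 0 throughout (1, 3), and f has no zero there.

No such root exists.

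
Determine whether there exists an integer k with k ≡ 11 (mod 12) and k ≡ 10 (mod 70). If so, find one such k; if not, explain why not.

Both moduli are multiples of 2 = gcd(12, 70), so any solution would satisfy k ≡ 11 and k ≡ 10 modulo 2 simultaneously.
These are incompatible: 11 − 10 = 1 is not divisible by 2.
Therefore no such k exists.

There is no such integer.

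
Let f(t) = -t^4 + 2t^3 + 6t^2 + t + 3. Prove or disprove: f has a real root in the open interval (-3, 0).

f(-3) = -81 and f(0) = 3, which have opposite signs.
Since f is a polynomial it is continuous on [-3, 0].
By the Intermediate Value Theorem f must vanish at some point of (-3, 0).

Yes, f has a root in the interval.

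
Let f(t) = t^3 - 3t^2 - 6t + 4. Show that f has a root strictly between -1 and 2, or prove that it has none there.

Yes, f has a root in the interval.

f(-1) = 6 and f(2) = -12, which have opposite signs.
f is continuous everywhere (it is a polynomial), in particular on [-1, 2].
By the Intermediate Value Theorem f must vanish at some point of (-1, 2).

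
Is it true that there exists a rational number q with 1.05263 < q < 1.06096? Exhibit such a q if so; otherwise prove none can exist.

q = 18/17

Multiplying by 17: 17·1.05263 = 17.89471 and 17·1.06096 = 18.03632, so the integer 18 lies strictly between them.
Dividing back, 1.05263 < 18/17 < 1.06096, and 18/17 is rational.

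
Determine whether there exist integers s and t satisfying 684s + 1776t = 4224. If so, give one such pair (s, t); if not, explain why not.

Since gcd(684, 1776) = 12 and 4224 = 12·352, Bézout's identity guarantees a solution.
Dividing through by 12 reduces the equation to 57s + 148t = 352.
Run the Euclidean algorithm on 148 and 57: 148 = 2·57 + 34, 57 = 1·34 + 23, 34 = 1·23 + 11, 23 = 2·11 + 1, 11 = 11·1 + 0.
Unwinding: 1 = 23 − 2·11 = 23 − 2·(34 − 1·23) = −2·34 + 3·23 = −2·34 + 3·(57 − 1·34) = 3·57 − 5·34 = 3·57 − 5·(148 − 2·57) = −5·148 + 13·57, i.e. 57·13 + 148·(-5) = 1.
Scaling by 352 gives the particular solution (s, t) = (4576, -1760).
The general solution is s = 4576 + 148k, t = -1760 − 57k; taking k = -30 gives the smaller pair s = 136, t = -50.
Indeed 684·136 + 1776·(-50) = 93024 − 88800 = 4224.

s = 136, t = -50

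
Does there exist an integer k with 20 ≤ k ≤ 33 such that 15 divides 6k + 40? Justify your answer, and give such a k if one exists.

No such integer k in that range exists.

The values of 6k + 40 for k = 20, 21, …, 33 are 160, 166, 172, 178, 184, 190, 196, 202, 208, 214, 220, 226, 232, 238; reduced mod 15 these are 10, 1, 7, 13, 4, 10, 1, 7, 13, 4, 10, 1, 7, 13.
The residue 0 does not occur, so no k in [20, 33] makes 6k + 40 a multiple of 15.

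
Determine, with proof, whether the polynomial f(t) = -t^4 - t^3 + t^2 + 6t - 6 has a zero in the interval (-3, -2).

The endpoint values f(-3) = -69 and f(-2) = -22 are both negative. Claim: f(t) < 0 for every t in (-3, -2).
Shift to the endpoint -2: with t = -2 − u (0 < u < 1), one computes f(-2 − u) = -u^4 - 7u^3 - 17u^2 - 22u - 22.
All 5 nonzero coefficients of this polynomial in u are negative; hence for u > 0 the value is a sum of negative terms (the constant -22 among them).
Therefore f(t) < 0 throughout (-3, -2), and f has no zero there.

No.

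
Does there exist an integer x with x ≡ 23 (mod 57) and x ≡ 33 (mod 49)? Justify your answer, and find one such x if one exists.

The moduli 57 and 49 are coprime, so by the Chinese Remainder Theorem a unique solution modulo 2793 exists.
Any solution of the first congruence is x = 23 + 57t; substituting into the second, 57t ≡ 33 − 23 ≡ 10 (mod 49).
57 ≡ 8 (mod 49), so this reads 8t ≡ 10 (mod 49). Since 8·43 = 344 = 7·49 + 1, the inverse of 8 mod 49 is 43.
Multiplying by 43: t ≡ 43·10 = 430 ≡ 38 (mod 49).
Taking t = 38 gives x = 23 + 57·38 = 2189.
Verify: 2189 = 38·57 + 23 and 2189 = 44·49 + 33. ✓

x = 2189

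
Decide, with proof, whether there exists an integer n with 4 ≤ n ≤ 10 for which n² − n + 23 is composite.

n = 4

At n = 4: 4² − 4 + 23 = 35 = 5·7, which is composite.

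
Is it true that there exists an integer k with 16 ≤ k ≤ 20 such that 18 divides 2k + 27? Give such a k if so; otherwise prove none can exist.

For k = 16, 17, …, 20 the values of 2k + 27 modulo 18 are 5, 7, 9, 11, 13 respectively.
The residue 0 does not occur, so no k in [16, 20] makes 2k + 27 a multiple of 18.

No such integer k in that range exists.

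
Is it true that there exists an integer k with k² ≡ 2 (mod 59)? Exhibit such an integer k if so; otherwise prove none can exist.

No, no such integer exists.

59 is prime, so by Euler's criterion 2 is a square mod 59 iff 2^((59−1)/2) = 2^29 ≡ 1 (mod 59).
Repeated squaring mod 59: 2^2 = 4 ≡ 4; 2^4 ≡ 4² = 16 ≡ 16; 2^8 ≡ 16² = 256 ≡ 20; 2^16 ≡ 20² = 400 ≡ 46.
Since 29 = 16 + 8 + 4 + 1, 2^29 ≡ 46 · 20 · 16 · 2; multiplying out mod 59: 46·20 = 920 ≡ 35, then 35·16 = 560 ≡ 29, then 29·2 = 58 ≡ 58. Thus 2^29 ≡ 58 ≡ −1 (mod 59).
The value −1 means 2 is a non-residue modulo 59, so k² ≡ 2 (mod 59) is impossible.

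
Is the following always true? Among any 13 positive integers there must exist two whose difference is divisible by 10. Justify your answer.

There are exactly 10 possible remainders on division by 10.
With 13 integers and only 10 classes, the pigeonhole principle forces two of them, say a and b, into the same class.
Equal remainders mean a − b ≡ 0 (mod 10), so 10 divides their difference.

Yes.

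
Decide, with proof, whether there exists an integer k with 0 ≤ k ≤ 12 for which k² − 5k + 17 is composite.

The values for k = 0, 1, …, 12 are 17, 13, 11, 11, 13, 17, 23, 31, 41, 53, 67, 83, 101, and each of these is prime.
So no value in the range makes the expression composite.

There is no such integer k in that range.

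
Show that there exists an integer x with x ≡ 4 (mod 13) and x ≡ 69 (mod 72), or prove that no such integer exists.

gcd(13, 72) = 1, so the Chinese Remainder Theorem guarantees exactly one residue class mod 936 satisfying both.
Write x = 4 + 13t and require 4 + 13t ≡ 69 (mod 72), i.e. 13t ≡ 65 (mod 72).
Since 13·61 = 793 = 11·72 + 1, the inverse of 13 mod 72 is 61.
Therefore t ≡ 61·65 = 3965 ≡ 5 (mod 72).
With t = 5: x = 4 + 13·5 = 69.
Verify: 69 = 5·13 + 4 and 69 = 0·72 + 69. ✓

x = 69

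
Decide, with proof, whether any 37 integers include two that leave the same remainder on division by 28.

Yes.

Partition the integers by their residue mod 28; there are 28 classes.
Since 37 > 28, two of the 37 integers must share a residue class by the pigeonhole principle; call them a and b.
That is, a and b leave the same remainder on division by 28, as claimed.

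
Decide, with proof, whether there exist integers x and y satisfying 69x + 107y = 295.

x = 57, y = -34

69 and 107 are coprime, so 69x + 107y ranges over all of ℤ.
Run the Euclidean algorithm on 107 and 69: 107 = 1·69 + 38, 69 = 1·38 + 31, 38 = 1·31 + 7, 31 = 4·7 + 3, 7 = 2·3 + 1, 3 = 3·1 + 0.
Working back up the chain: 1 = 7 − 2·3 = 7 − 2·(31 − 4·7) = −2·31 + 9·7 = −2·31 + 9·(38 − 1·31) = 9·38 − 11·31 = 9·38 − 11·(69 − 1·38) = −11·69 + 20·38 = −11·69 + 20·(107 − 1·69) = 20·107 − 31·69. So 69·(-31) + 107·20 = 1.
Scaling by 295 gives the particular solution (x, y) = (-9145, 5900).
Shifting by a multiple of (107, −69) keeps it a solution: x = -9145 + 86·107 = 57, y = 5900 − 86·69 = -34.
Indeed 69·57 + 107·(-34) = 3933 − 3638 = 295.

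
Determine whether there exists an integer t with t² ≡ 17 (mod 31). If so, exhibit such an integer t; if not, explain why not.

31 is prime, so by Euler's criterion 17 is a square mod 31 iff 17^((31−1)/2) = 17^15 ≡ 1 (mod 31).
Repeated squaring mod 31: 17^2 = 289 ≡ 10; 17^4 ≡ 10² = 100 ≡ 7; 17^8 ≡ 7² = 49 ≡ 18.
Since 15 = 8 + 4 + 2 + 1, 17^15 ≡ 18 · 7 · 10 · 17; multiplying out mod 31: 18·7 = 126 ≡ 2, then 2·10 = 20 ≡ 20, then 20·17 = 340 ≡ 30. Thus 17^15 ≡ 30 ≡ −1 (mod 31).
By Euler's criterion 17 is a quadratic non-residue mod 31: no t satisfies t² ≡ 17 (mod 31).

No, no such integer exists.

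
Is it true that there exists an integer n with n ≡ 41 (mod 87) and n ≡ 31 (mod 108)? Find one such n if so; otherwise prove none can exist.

gcd(87, 108) = 3. If n ≡ 41 (mod 87) and n ≡ 31 (mod 108), then n ≡ 41 (mod 3) and n ≡ 31 (mod 3).
These are incompatible: 41 − 31 = 10 is not divisible by 3.
Hence the system has no solution.

There is no such integer.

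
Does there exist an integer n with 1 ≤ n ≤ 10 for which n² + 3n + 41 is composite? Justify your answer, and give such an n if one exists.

n = 4

At n = 4: 4² + 3·4 + 41 = 69 = 3·23, which is composite.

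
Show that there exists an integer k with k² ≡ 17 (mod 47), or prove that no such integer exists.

k = 39

k = 39 works: 39² = 1521, and 1521 − 17 = 1504 = 32·47.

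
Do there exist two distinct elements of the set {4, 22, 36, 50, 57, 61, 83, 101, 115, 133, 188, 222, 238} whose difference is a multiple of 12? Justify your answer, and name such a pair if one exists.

22 mod 12 = 10 and 238 mod 12 = 10, so 238 − 22 = 216 = 18·12.

The pair (22, 238) works.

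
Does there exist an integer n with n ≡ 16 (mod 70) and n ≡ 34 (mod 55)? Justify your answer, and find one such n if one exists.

gcd(70, 55) = 5. If n ≡ 16 (mod 70) and n ≡ 34 (mod 55), then n ≡ 16 (mod 5) and n ≡ 34 (mod 5).
However 16 ≡ 1 and 34 ≡ 4 (mod 5), and 1 ≠ 4.
Hence the system has no solution.

There is no such integer.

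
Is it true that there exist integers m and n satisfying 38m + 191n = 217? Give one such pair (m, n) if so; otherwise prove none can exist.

Since gcd(38, 191) = 1, every integer is an integer combination of 38 and 191.
Euclidean algorithm: 191 = 5·38 + 1, 38 = 38·1 + 0.
Unwinding: 1 = 191 − 5·38, i.e. 38·(-5) + 191·1 = 1.
Multiplying through by 217: m = (-5)·217 = -1085, n = 1·217 = 217 is a solution.
Adding 6·191 to m and subtracting 6·38 from n gives the tidier solution (61, -11).
Indeed 38·61 + 191·(-11) = 2318 − 2101 = 217.

m = 61, n = -11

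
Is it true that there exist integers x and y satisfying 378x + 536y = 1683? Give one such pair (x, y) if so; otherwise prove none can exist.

No, no such integers exist.

Any value of 378x + 536y is a multiple of gcd(378, 536) = 2.
However 1683 leaves remainder 1 on division by 2.
Therefore 378x + 536y = 1683 has no solution in integers.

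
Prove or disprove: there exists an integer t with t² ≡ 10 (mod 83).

t = 33

t = 33 works: 33² = 1089, and 1089 − 10 = 1079 = 13·83.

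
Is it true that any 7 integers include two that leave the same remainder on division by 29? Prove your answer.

No, the set {28, 29, 30, 31, 32, 33, 34} is a counterexample.

Try 7 consecutive integers, 28, 29, …, 34. Their remainders mod 29 are 28, 0, 1, 2, 3, 4, 5 — pairwise different, as any 7 ≤ 29 consecutive integers have distinct residues.
Hence this collection has no pair with equal remainders mod 29, disproving the claim.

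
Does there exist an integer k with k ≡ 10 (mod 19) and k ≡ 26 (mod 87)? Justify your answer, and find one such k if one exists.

k = 200

Since 19 and 87 share no common factor, CRT says the pair of congruences has a solution (unique mod 1653).
Write k = 10 + 19t and require 10 + 19t ≡ 26 (mod 87), i.e. 19t ≡ 16 (mod 87).
Note 19·55 = 1045 ≡ 1 (mod 87) (as 1045 − 1 = 12·87), so 19⁻¹ ≡ 55.
Therefore t ≡ 55·16 = 880 ≡ 10 (mod 87).
Taking t = 10 gives k = 10 + 19·10 = 200.
Verify: 200 = 10·19 + 10 and 200 = 2·87 + 26. ✓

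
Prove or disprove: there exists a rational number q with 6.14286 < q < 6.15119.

Scale by 20: the interval becomes (122.85720, 123.02380), which contains the integer 123.
Dividing back, 6.14286 < 123/20 < 6.15119, and 123/20 is rational.

q = 123/20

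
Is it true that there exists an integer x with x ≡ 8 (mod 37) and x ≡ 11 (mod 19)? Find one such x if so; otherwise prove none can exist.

x = 600

The moduli 37 and 19 are coprime, so by the Chinese Remainder Theorem a unique solution modulo 703 exists.
Write x = 8 + 37t and require 8 + 37t ≡ 11 (mod 19), i.e. 37t ≡ 3 (mod 19).
37 ≡ 18 (mod 19), so this reads 18t ≡ 3 (mod 19). Since 18·18 = 324 = 17·19 + 1, the inverse of 18 mod 19 is 18.
Therefore t ≡ 18·3 = 54 ≡ 16 (mod 19).
With t = 16: x = 8 + 37·16 = 600.
Check: 600 mod 37 = 8, 600 mod 19 = 11. ✓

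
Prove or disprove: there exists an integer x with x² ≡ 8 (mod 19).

Squares mod 19 repeat after x = 9 (as (−x)² = x²); for x = 0..9 they are 0, 1, 4, 9, 16, 6, 17, 11, 7, 5.
The set of squares mod 19 is therefore {0, 1, 4, 5, 6, 7, 9, 11, 16, 17}, which does not contain 8.
Therefore x² ≡ 8 (mod 19) has no solution.

No, no such integer exists.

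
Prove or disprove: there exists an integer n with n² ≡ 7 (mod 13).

No such integer exists.

Since (13 − n)² ≡ n² (mod 13), it suffices to square n = 0, 1, …, 6: the residues are 0, 1, 4, 9, 3, 12, 10.
So the quadratic residues mod 13 are {0, 1, 3, 4, 9, 10, 12}, and 7 is not among them.
Therefore n² ≡ 7 (mod 13) has no solution.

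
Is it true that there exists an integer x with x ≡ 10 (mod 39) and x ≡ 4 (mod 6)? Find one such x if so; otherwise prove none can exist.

x = 10

Here gcd(39, 6) = 3, and both 10 and 4 leave remainder 1 mod 3, so the system is consistent.
In fact x = 10 itself already satisfies 10 mod 6 = 4.
Verify: 10 = 0·39 + 10 and 10 = 1·6 + 4. ✓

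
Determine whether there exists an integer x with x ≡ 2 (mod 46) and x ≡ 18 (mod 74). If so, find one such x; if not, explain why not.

gcd(46, 74) = 2. A simultaneous solution exists iff 2 ≡ 18 (mod 2); here 2 mod 2 = 0 = 18 mod 2, so it does.
Put x = 2 + 46t, so we need 46t ≡ 16 (mod 74), equivalently (divide by 2) 23t ≡ 8 (mod 37).
Invert 23 mod 37 by the Euclidean algorithm: 37 = 1·23 + 14, 23 = 1·14 + 9, 14 = 1·9 + 5, 9 = 1·5 + 4, 5 = 1·4 + 1, 4 = 4·1 + 0; back-substituting, 1 = 5 − 1·4 = 5 − (9 − 1·5) = −9 + 2·5 = −9 + 2·(14 − 1·9) = 2·14 − 3·9 = 2·14 − 3·(23 − 1·14) = −3·23 + 5·14 = −3·23 + 5·(37 − 1·23) = 5·37 − 8·23. Hence 23·(-8) ≡ 1, so 23⁻¹ ≡ -8 ≡ 29 (mod 37).
Therefore t ≡ 29·8 = 232 ≡ 10 (mod 37).
Then x = 2 + 46·10 = 462.
Verify: 462 = 10·46 + 2 and 462 = 6·74 + 18. ✓

x = 462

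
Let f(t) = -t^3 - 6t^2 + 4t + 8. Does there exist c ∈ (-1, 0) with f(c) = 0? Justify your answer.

Yes, such a c exists.

f(-1) = -1 and f(0) = 8, which have opposite signs.
f is continuous everywhere (it is a polynomial), in particular on [-1, 0].
By the Intermediate Value Theorem f must vanish at some point of (-1, 0).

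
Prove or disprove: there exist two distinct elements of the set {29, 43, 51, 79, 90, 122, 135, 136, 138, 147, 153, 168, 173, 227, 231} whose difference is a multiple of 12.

Reduce each element mod 12: 29↦5, 43↦7, 51↦3, 79↦7, 90↦6, 122↦2, 135↦3, 136↦4, 138↦6, 147↦3, 153↦9, 168↦0, 173↦5, 227↦11, 231↦3. The residue 5 repeats (at 29 and 173), and 173 − 29 = 144 = 12·12.

Yes: 29 and 173.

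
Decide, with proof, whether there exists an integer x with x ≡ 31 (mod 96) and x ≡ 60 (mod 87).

There is no such integer.

Both moduli are multiples of 3 = gcd(96, 87), so any solution would satisfy x ≡ 31 and x ≡ 60 modulo 3 simultaneously.
However 31 ≡ 1 and 60 ≡ 0 (mod 3), and 1 ≠ 0.
Hence the system has no solution.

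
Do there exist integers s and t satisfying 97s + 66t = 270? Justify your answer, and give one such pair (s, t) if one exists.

s = 30, t = -40

97 and 66 are coprime, so 97s + 66t ranges over all of ℤ.
Dividing repeatedly: 97 = 1·66 + 31, 66 = 2·31 + 4, 31 = 7·4 + 3, 4 = 1·3 + 1, 3 = 3·1 + 0.
Working back up the chain: 1 = 4 − 1·3 = 4 − (31 − 7·4) = −31 + 8·4 = −31 + 8·(66 − 2·31) = 8·66 − 17·31 = 8·66 − 17·(97 − 1·66) = −17·97 + 25·66. So 97·(-17) + 66·25 = 1.
Scaling by 270 gives the particular solution (s, t) = (-4590, 6750).
Adding 70·66 to s and subtracting 70·97 from t gives the tidier solution (30, -40).
Indeed 97·30 + 66·(-40) = 2910 − 2640 = 270.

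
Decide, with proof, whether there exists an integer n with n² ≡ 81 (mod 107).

n = 9

Take n = 9. Then 9² = 81, and since 0 ≤ 81 < 107 this is already reduced: 9² ≡ 81 (mod 107).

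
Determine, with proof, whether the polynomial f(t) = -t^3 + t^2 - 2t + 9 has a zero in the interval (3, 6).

f has no root in that interval.

Evaluate at the endpoints: f(3) = -15, f(6) = -183 — same sign (negative).
The derivative f'(t) = -3t^2 + 2t - 2 is a quadratic with discriminant 2² − 4·(-3)·(-2) = -20 < 0; it never vanishes, so it is always negative (sign of the leading coefficient).
So f is strictly decreasing; between 3 and 6 its values lie between f(3) = -15 and f(6) = -183, all negative. Therefore f has no root in (3, 6).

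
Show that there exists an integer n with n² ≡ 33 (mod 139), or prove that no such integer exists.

No such integer exists.

139 is prime, so by Euler's criterion 33 is a square mod 139 iff 33^((139−1)/2) = 33^69 ≡ 1 (mod 139).
Squaring successively (mod 139): 33^2 = 1089 ≡ 116; 33^4 ≡ 116² = 13456 ≡ 112; 33^8 ≡ 112² = 12544 ≡ 34; 33^16 ≡ 34² = 1156 ≡ 44; 33^32 ≡ 44² = 1936 ≡ 129; 33^64 ≡ 129² = 16641 ≡ 100.
Since 69 = 64 + 4 + 1, 33^69 ≡ 100 · 112 · 33; multiplying out mod 139: 100·112 = 11200 ≡ 80, then 80·33 = 2640 ≡ 138. Thus 33^69 ≡ 138 ≡ −1 (mod 139).
By Euler's criterion 33 is a quadratic non-residue mod 139: no n satisfies n² ≡ 33 (mod 139).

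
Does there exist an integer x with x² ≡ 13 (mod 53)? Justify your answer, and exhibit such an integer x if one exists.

x = 15

x = 15 works: 15² = 225, and 225 − 13 = 212 = 4·53.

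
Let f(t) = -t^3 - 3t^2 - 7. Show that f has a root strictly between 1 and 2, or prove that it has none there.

f has no root in that interval.

The endpoint values f(1) = -11 and f(2) = -27 are both negative. Claim: f(t) < 0 for every t in (1, 2).
Shift to the endpoint 1: with t = 1 + u (0 < u < 1), one computes f(1 + u) = -u^3 - 6u^2 - 9u - 11.
The nonzero coefficients here are all negative, so for u > 0 every term is negative (or zero), and the constant term -11 is strictly negative.
So f is strictly negative on (1, 2); no root exists in the interval.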